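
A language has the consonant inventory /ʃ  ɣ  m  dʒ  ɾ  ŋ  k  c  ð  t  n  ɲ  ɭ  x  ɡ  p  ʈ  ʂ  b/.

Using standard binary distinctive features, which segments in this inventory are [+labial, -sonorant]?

p, b

Among the inventory, the [+labial] segments are /m, p, b/.
Within that set, [-sonorant] leaves /p, b/.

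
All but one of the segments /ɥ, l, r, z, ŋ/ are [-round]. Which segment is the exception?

/ɥ/ is the labial-palatal glide, which is [+round]; the rest — /ŋ, r, l, z/ — are [-round].

ɥ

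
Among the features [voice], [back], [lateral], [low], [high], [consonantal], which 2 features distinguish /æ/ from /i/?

[high], [low]

The two segments share [+voice], [-back], [-lateral], [-consonantal]. The only features from the list on which they differ: /æ/ is [-high] while /i/ is [+high]; /æ/ is [+low] while /i/ is [-low].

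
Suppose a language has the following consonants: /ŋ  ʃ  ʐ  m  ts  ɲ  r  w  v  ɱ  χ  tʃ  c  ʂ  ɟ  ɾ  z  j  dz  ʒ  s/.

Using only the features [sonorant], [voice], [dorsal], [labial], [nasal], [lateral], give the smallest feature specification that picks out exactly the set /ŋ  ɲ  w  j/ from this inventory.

/ŋ, ɲ, w, j/ are all [+sonorant], [+dorsal], and no other segment in the inventory matches both values. Dropping any one of them over-generates: [+dorsal] alone would also admit /χ, c, ɟ/; [+sonorant] alone would also admit /m, r, ɱ, ɾ/. No other single listed feature picks out exactly this set either, so fewer than two features will not do.

[+sonorant, +dorsal]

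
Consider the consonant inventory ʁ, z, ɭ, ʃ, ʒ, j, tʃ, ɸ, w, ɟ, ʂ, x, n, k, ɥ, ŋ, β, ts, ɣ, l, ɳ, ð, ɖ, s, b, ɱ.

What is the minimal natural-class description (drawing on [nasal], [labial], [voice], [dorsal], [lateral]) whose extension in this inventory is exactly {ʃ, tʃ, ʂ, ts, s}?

[-voice, -labial, -dorsal]

The class [-voice], [-labial], [-dorsal] has exactly /ʃ, tʃ, ʂ, ts, s/ as its extension in this inventory. No smaller conjunction from the listed features achieves this: [-labial, -dorsal] alone would also admit /z, ɭ, ʒ, n, …/; [-voice, -dorsal] alone would also admit /ɸ/; [-voice, -labial] alone would also admit /x, k/; and checking the remaining two-feature bundles turns up none with this extension.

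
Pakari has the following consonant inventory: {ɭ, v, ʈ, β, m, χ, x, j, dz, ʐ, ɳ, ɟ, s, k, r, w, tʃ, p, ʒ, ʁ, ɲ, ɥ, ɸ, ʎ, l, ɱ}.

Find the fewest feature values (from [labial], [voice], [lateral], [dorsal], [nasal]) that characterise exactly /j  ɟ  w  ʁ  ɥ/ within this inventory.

The class [+voice], [−nasal], [−lateral], [+dorsal] has exactly /j, ɟ, w, ʁ, ɥ/ as its extension in this inventory. No smaller conjunction from the listed features achieves this: [−nasal, −lateral, +dorsal] alone would also admit /χ, x, k/; [+voice, −lateral, +dorsal] alone would also admit /ɲ/; [+voice, −nasal, +dorsal] alone would also admit /ʎ/; [+voice, −nasal, −lateral] alone would also admit /v, β, dz, ʐ, …/; and checking the remaining three-feature bundles turns up none with this extension.

[+voice, −nasal, −lateral, +dorsal]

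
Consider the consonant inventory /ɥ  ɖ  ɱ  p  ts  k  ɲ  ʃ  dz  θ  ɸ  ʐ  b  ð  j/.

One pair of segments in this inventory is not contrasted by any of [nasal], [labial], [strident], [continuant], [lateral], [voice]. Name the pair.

ð, j

On the given features, /ð/ and /j/ have an identical profile: [−nasal], [−labial], [−strident], [+continuant], [−lateral], [+voice]. No other two segments in the inventory coincide on all 6 features. (They do differ in [sonorant] and [dorsal], which are not among the given features.)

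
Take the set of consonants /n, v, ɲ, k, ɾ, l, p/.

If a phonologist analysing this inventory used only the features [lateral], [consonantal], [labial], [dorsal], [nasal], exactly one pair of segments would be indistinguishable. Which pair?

Both /v/ and /p/ are [-lateral], [+consonantal], [+labial], [-dorsal], [-nasal]. Since the list omits [voice] and [continuant] — which do distinguish the voiced labiodental fricative from the voiceless bilabial stop — this pair collapses; all other pairs remain distinct.

v, p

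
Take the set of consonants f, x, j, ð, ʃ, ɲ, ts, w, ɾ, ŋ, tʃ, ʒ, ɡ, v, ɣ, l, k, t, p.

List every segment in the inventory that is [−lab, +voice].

Checking each segment against [−labial], [+voice]: /j/ (palatal glide), /ð/ (voiced dental fricative), /ɲ/ (palatal nasal), /ɾ/ (alveolar tap), /ŋ/ (velar nasal), /ʒ/ (voiced postalveolar fricative), among others, satisfy every feature; every other segment in the inventory fails at least one.

j, ð, ɲ, ɾ, ŋ, ʒ, ɡ, ɣ, l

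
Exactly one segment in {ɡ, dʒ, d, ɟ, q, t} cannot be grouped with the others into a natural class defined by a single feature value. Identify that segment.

dʒ

/ɟ, t, q, ɡ, d/ are all [−delayed release], but /dʒ/ (voiced postalveolar affricate) is [+delayed release]. No other single segment can be removed to leave a set sharing one feature value that the removed segment lacks, so /dʒ/ is the odd one out.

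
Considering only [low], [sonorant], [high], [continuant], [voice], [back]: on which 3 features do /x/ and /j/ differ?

/x/ (voiceless velar fricative) and /j/ (palatal glide) agree on [−low], [+high], [+continuant]. They differ on [sonorant] (/x/ [−], /j/ [+]), [voice] (/x/ [−], /j/ [+]), [back] (/x/ [+], /j/ [−]).

[sonorant], [voice], [back]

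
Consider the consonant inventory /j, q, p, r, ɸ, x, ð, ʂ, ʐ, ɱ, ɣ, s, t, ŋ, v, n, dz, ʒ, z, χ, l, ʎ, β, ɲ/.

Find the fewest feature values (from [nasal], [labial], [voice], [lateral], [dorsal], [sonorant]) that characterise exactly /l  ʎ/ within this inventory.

Every target segment is [+lateral] and no other inventory member is, so one feature is enough.

[+lateral]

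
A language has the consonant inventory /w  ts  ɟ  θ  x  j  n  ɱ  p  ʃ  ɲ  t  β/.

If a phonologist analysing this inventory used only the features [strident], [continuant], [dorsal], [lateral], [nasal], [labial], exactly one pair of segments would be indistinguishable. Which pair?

Both /j/ and /x/ are [-strident], [+continuant], [+dorsal], [-lateral], [-nasal], [-labial]. Since the list omits [sonorant], [voice] and [back] — which do distinguish the palatal glide from the voiceless velar fricative — this pair collapses; all other pairs remain distinct.

j, x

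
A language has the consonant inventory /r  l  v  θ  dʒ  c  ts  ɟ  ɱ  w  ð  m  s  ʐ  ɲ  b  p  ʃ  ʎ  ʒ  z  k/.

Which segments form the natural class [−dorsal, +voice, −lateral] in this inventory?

Eliminate segments failing any feature: /l/ is [+lateral]; /θ, ts, s, p, ʃ/ are [−voice]; /c, ɟ, w, ɲ, ʎ, k/ are [+dorsal]. The remaining /r, v, dʒ, ɱ, ð, m, ʐ, b, ʒ, z/ satisfy [−dorsal], [+voice], [−lateral].

r, v, dʒ, ɱ, ð, m, ʐ, b, ʒ, z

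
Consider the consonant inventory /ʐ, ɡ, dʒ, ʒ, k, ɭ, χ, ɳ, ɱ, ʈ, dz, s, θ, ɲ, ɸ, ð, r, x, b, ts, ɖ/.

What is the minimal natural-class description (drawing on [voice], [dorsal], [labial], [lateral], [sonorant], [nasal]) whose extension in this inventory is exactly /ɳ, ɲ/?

[+nasal, −labial]

Every target segment is [+nasal], [−labial]; each remaining inventory member fails at least one of these. Each conjunct is needed — [−labial] alone would also admit /ʐ, ɡ, dʒ, ʒ, …/; [+nasal] alone would also admit /ɱ/ — and no other single listed feature has exactly this extension, so two is the minimum.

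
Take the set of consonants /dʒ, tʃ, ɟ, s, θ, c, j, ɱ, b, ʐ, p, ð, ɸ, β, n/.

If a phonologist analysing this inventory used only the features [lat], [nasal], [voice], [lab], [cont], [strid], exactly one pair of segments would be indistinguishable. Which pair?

ð, j

Both /ð/ and /j/ are [−lateral], [−nasal], [+voice], [−labial], [+continuant], [−strident]. Since the list omits [sonorant] and [dorsal] — which do distinguish the voiced dental fricative from the palatal glide — this pair collapses; all other pairs remain distinct.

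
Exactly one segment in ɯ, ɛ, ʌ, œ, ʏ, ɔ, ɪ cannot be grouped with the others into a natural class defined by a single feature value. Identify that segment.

ɯ

/œ, ɔ, ʌ, ʏ, ɪ, ɛ/ are all [−tense], but /ɯ/ (high back unrounded vowel) is [+tense]. No other single segment can be removed to leave a set sharing one feature value that the removed segment lacks, so /ɯ/ is the odd one out.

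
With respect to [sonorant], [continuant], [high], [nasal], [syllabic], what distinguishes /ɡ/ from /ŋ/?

/ɡ/ is the voiced velar stop and /ŋ/ is the velar nasal. Both are [−continuant], [+high], [−syllabic]. /ɡ/ is [−sonorant] while /ŋ/ is [+sonorant]; /ɡ/ is [−nasal] while /ŋ/ is [+nasal], so the distinguishing features are [sonorant], [nasal].

[sonorant], [nasal]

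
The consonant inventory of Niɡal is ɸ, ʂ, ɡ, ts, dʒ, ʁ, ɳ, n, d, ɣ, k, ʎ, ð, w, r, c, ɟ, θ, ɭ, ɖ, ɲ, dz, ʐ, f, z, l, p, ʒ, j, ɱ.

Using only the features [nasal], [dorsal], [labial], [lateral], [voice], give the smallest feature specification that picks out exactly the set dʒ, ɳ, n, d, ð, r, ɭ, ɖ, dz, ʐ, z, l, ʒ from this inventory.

[+voice, -labial, -dorsal]

Every target segment is [+voice], [-labial], [-dorsal]; each remaining inventory member fails at least one of these. Each conjunct is needed — [-labial, -dorsal] alone would also admit /ʂ, ts, θ/; [+voice, -dorsal] alone would also admit /ɱ/; [+voice, -labial] alone would also admit /ɡ, ʁ, ɣ, ʎ, …/ — and no other combination of two listed features has exactly this extension, so three is the minimum.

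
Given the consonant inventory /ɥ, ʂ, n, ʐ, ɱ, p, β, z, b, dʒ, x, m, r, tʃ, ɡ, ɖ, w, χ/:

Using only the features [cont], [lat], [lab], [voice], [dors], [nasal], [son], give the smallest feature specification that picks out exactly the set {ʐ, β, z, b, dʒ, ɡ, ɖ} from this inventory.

The class [-sonorant], [+voice] has exactly /ʐ, β, z, b, dʒ, ɡ, ɖ/ as its extension in this inventory. No smaller conjunction from the listed features achieves this: [+voice] alone would also admit /ɥ, n, ɱ, m, …/; [-sonorant] alone would also admit /ʂ, p, x, tʃ, …/; and checking the remaining single features turns up none with this extension.

[-son, +voice]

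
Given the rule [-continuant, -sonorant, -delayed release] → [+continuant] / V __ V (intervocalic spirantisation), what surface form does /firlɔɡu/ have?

Only /ɡ/ occurs between two vowels (/ɔ/ __ /u/) and matches the structural description. It is a voiced velar stop, so [-continuant, -sonorant, -delayed release] holds; changing it to [+continuant] with all other features held fixed yields /ɣ/ (voiced velar fricative). No other segment meets both the structural description and the environment, so the output is [firlɔɣu].

[firlɔɣu]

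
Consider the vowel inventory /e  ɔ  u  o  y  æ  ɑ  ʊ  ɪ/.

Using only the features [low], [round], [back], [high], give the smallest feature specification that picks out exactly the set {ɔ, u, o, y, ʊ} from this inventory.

[+round]

The target set is precisely the extension of [+round] in this inventory.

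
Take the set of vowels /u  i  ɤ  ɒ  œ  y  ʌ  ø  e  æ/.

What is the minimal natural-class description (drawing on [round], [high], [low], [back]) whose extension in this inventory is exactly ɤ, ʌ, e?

Every target segment is [-high], [-low], [-round]; each remaining inventory member fails at least one of these. Each conjunct is needed — [-low, -round] alone would also admit /i/; [-high, -round] alone would also admit /æ/; [-high, -low] alone would also admit /œ, ø/ — and no other combination of two listed features has exactly this extension, so three is the minimum.

[-high, -low, -round]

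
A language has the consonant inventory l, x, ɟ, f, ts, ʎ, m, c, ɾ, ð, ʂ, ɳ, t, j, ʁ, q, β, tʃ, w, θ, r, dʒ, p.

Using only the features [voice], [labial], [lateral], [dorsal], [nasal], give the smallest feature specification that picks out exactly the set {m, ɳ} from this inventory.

[+nasal]

/m, ɳ/ are exactly the [+nasal] segments in the inventory, so a single feature suffices.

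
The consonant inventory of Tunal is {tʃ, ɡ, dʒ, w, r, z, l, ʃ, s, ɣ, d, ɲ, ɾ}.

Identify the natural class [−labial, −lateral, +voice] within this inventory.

ɡ, dʒ, r, z, ɣ, d, ɲ, ɾ

Checking each segment against [−labial], [−lateral], [+voice]: /ɡ/ (voiced velar stop), /dʒ/ (voiced postalveolar affricate), /r/ (alveolar trill), /z/ (voiced alveolar fricative), /ɣ/ (voiced velar fricative), /d/ (voiced alveolar stop), among others, satisfy every feature; every other segment in the inventory fails at least one.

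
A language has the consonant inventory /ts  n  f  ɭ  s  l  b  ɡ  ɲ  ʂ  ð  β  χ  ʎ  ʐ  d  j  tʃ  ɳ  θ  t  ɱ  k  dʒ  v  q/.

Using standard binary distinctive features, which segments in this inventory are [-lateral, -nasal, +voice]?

b, ɡ, ð, β, ʐ, d, j, dʒ, v

Among the inventory, the [-lateral] segments are /ts, n, f, s, b, ɡ, ɲ, ʂ, ð, β, χ, ʐ, d, j, tʃ, ɳ, θ, t, ɱ, k, dʒ, v, q/.
Among these, [-nasal] gives /ts, f, s, b, ɡ, ʂ, ð, β, χ, ʐ, d, j, tʃ, θ, t, k, dʒ, v, q/.
Then [+voice] leaves /b, ɡ, ð, β, ʐ, d, j, dʒ, v/.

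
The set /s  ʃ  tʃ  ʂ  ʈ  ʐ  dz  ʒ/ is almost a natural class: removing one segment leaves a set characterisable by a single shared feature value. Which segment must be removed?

ʈ

[strident] groups all but one: /tʃ, ʒ, s, ʐ, ʂ, ʃ, dz/ share [+strident] while /ʈ/ (voiceless retroflex stop) alone is [−strident]. Removing any other segment would not leave a single-feature class that excludes it.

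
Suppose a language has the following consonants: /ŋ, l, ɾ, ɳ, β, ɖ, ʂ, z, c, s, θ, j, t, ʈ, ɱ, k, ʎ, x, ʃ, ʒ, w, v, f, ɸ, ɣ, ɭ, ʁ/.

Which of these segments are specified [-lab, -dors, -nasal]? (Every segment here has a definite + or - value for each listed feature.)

The [-labial] segments are /ŋ, l, ɾ, ɳ, ɖ, ʂ, z, c, s, θ, j, t, ʈ, k, ʎ, x, ʃ, ʒ, ɣ, ɭ, ʁ/.
Within that set, [-dorsal] gives /l, ɾ, ɳ, ɖ, ʂ, z, s, θ, t, ʈ, ʃ, ʒ, ɭ/.
Among these, [-nasal] leaves /l, ɾ, ɖ, ʂ, z, s, θ, t, ʈ, ʃ, ʒ, ɭ/.

l, ɾ, ɖ, ʂ, z, s, θ, t, ʈ, ʃ, ʒ, ɭ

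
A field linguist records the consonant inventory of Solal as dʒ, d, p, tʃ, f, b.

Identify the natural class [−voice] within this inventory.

The [−voice] segments here are /p, tʃ, f/; the remaining /dʒ, d, b/ are [+voice].

p, tʃ, f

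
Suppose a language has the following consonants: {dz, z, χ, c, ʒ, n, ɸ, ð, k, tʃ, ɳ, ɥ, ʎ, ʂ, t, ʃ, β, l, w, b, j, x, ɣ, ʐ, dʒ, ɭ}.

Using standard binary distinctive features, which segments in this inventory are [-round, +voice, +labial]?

Among the inventory, the [-round] segments are /dz, z, χ, c, ʒ, n, ɸ, ð, k, tʃ, ɳ, ʎ, ʂ, t, ʃ, β, l, b, j, x, ɣ, ʐ, dʒ, ɭ/.
Of those, [+voice] gives /dz, z, ʒ, n, ð, ɳ, ʎ, β, l, b, j, ɣ, ʐ, dʒ, ɭ/.
Of those, [+labial] leaves /β, b/.

β, b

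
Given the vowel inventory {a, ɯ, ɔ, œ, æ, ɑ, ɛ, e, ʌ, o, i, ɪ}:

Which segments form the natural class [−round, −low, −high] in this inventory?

ɛ, e, ʌ

Checking each segment against [−round], [−low], [−high]: /ɛ/ (mid front unrounded lax vowel), /e/ (mid front unrounded tense vowel), /ʌ/ (mid back unrounded lax vowel) satisfy every feature; every other segment in the inventory fails at least one.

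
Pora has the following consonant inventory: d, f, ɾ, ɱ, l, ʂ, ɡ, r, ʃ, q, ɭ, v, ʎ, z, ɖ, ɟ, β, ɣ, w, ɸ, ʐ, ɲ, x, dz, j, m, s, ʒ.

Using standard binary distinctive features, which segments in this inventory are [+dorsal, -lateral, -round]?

ɡ, q, ɟ, ɣ, ɲ, x, j

Checking each segment against [+dorsal], [-lateral], [-round]: /ɡ/ (voiced velar stop), /q/ (voiceless uvular stop), /ɟ/ (voiced palatal stop), /ɣ/ (voiced velar fricative), /ɲ/ (palatal nasal), /x/ (voiceless velar fricative), among others, satisfy every feature; every other segment in the inventory fails at least one.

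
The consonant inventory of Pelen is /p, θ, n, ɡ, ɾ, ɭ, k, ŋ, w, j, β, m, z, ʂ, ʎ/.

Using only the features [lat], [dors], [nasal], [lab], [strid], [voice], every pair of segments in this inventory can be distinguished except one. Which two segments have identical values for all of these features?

On the given features, /j/ and /ɡ/ have an identical profile: [−lateral], [+dorsal], [−nasal], [−labial], [−strident], [+voice]. No other two segments in the inventory coincide on all 6 features. (They do differ in [sonorant], [continuant] and [back], which are not among the given features.)

j, ɡ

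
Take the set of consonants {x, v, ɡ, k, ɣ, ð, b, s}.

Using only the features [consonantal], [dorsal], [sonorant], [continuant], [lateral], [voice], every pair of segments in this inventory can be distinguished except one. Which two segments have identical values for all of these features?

ð, v

/ð/ (voiced dental fricative) and /v/ (voiced labiodental fricative) are both [+consonantal], [−dorsal], [−sonorant], [+continuant], [−lateral], [+voice], so none of the listed features separates them. (They do differ in [labial] and [coronal], which are not among the given features.) Every other pair in the inventory differs on at least one listed feature.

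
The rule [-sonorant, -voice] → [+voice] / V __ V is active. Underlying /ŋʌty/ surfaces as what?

[ŋʌdy]

/t/ satisfies [-sonorant, -voice] and sits in V __ V. The [+voice] counterpart of the voiceless alveolar stop is /d/. Other segments in /ŋʌty/ either fail the structural description or are not in the environment, so the surface form is [ŋʌdy].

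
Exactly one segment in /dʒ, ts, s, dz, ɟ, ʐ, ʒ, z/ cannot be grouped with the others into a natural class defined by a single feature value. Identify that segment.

ɟ

/dʒ, ʐ, ts, ʒ, dz, s, z/ are all [+strident], but /ɟ/ (voiced palatal stop) is [−strident]. No other single segment can be removed to leave a set sharing one feature value that the removed segment lacks, so /ɟ/ is the odd one out.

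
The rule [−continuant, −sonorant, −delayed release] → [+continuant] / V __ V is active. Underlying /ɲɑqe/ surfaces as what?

[ɲɑχe]

/q/ satisfies [−continuant, −sonorant, −delayed release] and sits in V __ V. The [+continuant] counterpart of the voiceless uvular stop is /χ/. Other segments in /ɲɑqe/ either fail the structural description or are not in the environment, so the surface form is [ɲɑχe].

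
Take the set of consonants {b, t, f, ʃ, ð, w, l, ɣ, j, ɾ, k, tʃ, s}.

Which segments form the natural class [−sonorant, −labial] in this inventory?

t, ʃ, ð, ɣ, k, tʃ, s

Eliminate segments failing any feature: /b, f/ are [+labial]; /w, l, j, ɾ/ are [+sonorant]. The remaining /t, ʃ, ð, ɣ, k, tʃ, s/ satisfy [−sonorant], [−labial].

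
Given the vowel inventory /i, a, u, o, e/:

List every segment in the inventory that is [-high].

a, o, e

The feature [high] marks segments produced with the tongue body raised. In this inventory /a, o, e/ lack that property, so they are [-high]; /i, u/ are [+high].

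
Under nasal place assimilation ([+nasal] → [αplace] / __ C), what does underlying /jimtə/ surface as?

The only nasal preceding a consonant is /m/ before /t/. /t/ is [+coronal], so /m/ → /n/, giving [jintə].

[jintə]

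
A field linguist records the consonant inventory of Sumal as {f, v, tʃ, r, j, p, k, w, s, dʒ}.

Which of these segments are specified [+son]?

r, j, w

The [+sonorant] segments here are /r, j, w/; the remaining /f, v, tʃ, p, k, s, dʒ/ are [-sonorant].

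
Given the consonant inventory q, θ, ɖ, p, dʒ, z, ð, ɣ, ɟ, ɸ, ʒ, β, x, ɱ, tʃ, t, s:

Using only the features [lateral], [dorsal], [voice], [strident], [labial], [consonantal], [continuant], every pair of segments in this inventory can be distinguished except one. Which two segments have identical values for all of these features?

ʒ, z

/ʒ/ (voiced postalveolar fricative) and /z/ (voiced alveolar fricative) are both [−lateral], [−dorsal], [+voice], [+strident], [−labial], [+consonantal], [+continuant], so none of the listed features separates them. (They do differ in [anterior] and [distributed], which are not among the given features.) Every other pair in the inventory differs on at least one listed feature.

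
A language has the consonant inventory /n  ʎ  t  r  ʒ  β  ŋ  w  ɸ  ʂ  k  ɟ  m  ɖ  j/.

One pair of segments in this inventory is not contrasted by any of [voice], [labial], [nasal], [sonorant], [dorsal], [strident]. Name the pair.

/ʎ/ (palatal lateral approximant) and /j/ (palatal glide) are both [+voice], [-labial], [-nasal], [+sonorant], [+dorsal], [-strident], so none of the listed features separates them. (They do differ in [lateral], which is not among the given features.) Every other pair in the inventory differs on at least one listed feature.

ʎ, j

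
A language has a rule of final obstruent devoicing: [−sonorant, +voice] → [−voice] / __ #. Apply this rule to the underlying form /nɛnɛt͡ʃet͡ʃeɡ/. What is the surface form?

The only segment in the rule's environment that also matches [−sonorant, +voice] is /ɡ/. Applying [−voice] turns the voiced velar stop into /k/ (voiceless velar stop), giving [nɛnɛt͡ʃet͡ʃek].

[nɛnɛt͡ʃet͡ʃek]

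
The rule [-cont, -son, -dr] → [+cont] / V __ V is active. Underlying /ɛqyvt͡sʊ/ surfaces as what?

[ɛχyvt͡sʊ]

/q/ satisfies [-cont, -son, -dr] and sits in V __ V. The [+continuant] counterpart of the voiceless uvular stop is /χ/. Other segments in /ɛqyvt͡sʊ/ either fail the structural description or are not in the environment, so the surface form is [ɛχyvt͡sʊ].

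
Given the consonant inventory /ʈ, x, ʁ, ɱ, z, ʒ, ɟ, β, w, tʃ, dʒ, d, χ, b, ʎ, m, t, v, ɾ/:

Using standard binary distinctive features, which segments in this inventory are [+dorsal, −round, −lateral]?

First, the [+dorsal] segments are /x, ʁ, ɟ, w, χ, ʎ/.
Intersecting with [−round] gives /x, ʁ, ɟ, χ, ʎ/.
Among these, [−lateral] leaves /x, ʁ, ɟ, χ/.

x, ʁ, ɟ, χ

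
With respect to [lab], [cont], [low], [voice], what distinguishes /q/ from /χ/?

[continuant]

The two segments share [-labial], [-low], [-voice]. The only feature from the list on which they differ: /q/ is [-continuant] while /χ/ is [+continuant].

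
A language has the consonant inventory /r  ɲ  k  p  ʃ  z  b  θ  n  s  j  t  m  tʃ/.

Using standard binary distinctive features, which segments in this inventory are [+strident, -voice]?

Checking each segment against [+strident], [-voice]: /ʃ/ (voiceless postalveolar fricative), /s/ (voiceless alveolar fricative), /tʃ/ (voiceless postalveolar affricate) satisfy every feature; every other segment in the inventory fails at least one.

ʃ, s, tʃ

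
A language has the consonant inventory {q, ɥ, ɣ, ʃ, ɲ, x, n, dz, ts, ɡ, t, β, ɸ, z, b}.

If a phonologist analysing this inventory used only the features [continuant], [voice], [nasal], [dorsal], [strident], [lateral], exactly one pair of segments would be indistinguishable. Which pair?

On the given features, /ɥ/ and /ɣ/ have an identical profile: [+continuant], [+voice], [−nasal], [+dorsal], [−strident], [−lateral]. No other two segments in the inventory coincide on all 6 features. (They do differ in [sonorant], [labial], [round] and [back], which are not among the given features.)

ɥ, ɣ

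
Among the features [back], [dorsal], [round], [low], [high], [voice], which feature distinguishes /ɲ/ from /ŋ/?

[back]

/ɲ/ is the palatal nasal and /ŋ/ is the velar nasal. Both are [+dorsal], [−round], [−low], [+high], [+voice]. /ɲ/ is [−back] while /ŋ/ is [+back], so the distinguishing feature is [back].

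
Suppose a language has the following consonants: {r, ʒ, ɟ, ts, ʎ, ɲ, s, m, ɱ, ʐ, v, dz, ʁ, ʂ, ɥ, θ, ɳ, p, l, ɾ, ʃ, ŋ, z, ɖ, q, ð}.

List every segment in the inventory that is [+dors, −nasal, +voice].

ɟ, ʎ, ʁ, ɥ

Among the inventory, the [+dorsal] segments are /ɟ, ʎ, ɲ, ʁ, ɥ, ŋ, q/.
Of those, [−nasal] gives /ɟ, ʎ, ʁ, ɥ, q/.
Within that set, [+voice] leaves /ɟ, ʎ, ʁ, ɥ/.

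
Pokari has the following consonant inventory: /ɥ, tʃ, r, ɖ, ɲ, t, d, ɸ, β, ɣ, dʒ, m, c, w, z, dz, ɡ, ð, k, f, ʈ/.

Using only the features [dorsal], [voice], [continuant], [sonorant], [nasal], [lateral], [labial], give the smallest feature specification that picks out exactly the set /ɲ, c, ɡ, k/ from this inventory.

[−continuant, +dorsal]

The class [−continuant], [+dorsal] has exactly /ɲ, c, ɡ, k/ as its extension in this inventory. No smaller conjunction from the listed features achieves this: [+dorsal] alone would also admit /ɥ, ɣ, w/; [−continuant] alone would also admit /tʃ, ɖ, t, d, …/; and checking the remaining single features turns up none with this extension.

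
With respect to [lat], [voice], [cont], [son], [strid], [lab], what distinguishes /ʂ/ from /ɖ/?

/ʂ/ is the voiceless retroflex fricative and /ɖ/ is the voiced retroflex stop. Both are [-lateral], [-sonorant], [-labial]. /ʂ/ is [-voice] while /ɖ/ is [+voice]; /ʂ/ is [+continuant] while /ɖ/ is [-continuant]; /ʂ/ is [+strident] while /ɖ/ is [-strident], so the distinguishing features are [voice], [continuant], [strident].

[voice], [continuant], [strident]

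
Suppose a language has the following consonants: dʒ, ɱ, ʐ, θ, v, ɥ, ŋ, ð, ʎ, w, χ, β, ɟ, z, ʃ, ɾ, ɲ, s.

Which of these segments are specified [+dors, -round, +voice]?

The [+dorsal] segments are /ɥ, ŋ, ʎ, w, χ, ɟ, ɲ/.
Intersecting with [-round] gives /ŋ, ʎ, χ, ɟ, ɲ/.
Then [+voice] leaves /ŋ, ʎ, ɟ, ɲ/.

ŋ, ʎ, ɟ, ɲ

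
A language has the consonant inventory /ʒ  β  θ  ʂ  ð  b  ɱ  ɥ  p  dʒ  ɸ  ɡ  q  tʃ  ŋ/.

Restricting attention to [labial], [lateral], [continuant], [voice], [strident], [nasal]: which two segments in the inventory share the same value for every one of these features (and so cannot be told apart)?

/β/ (voiced bilabial fricative) and /ɥ/ (labial-palatal glide) are both [+labial], [-lateral], [+continuant], [+voice], [-strident], [-nasal], so none of the listed features separates them. (They do differ in [sonorant], [round] and [dorsal], which are not among the given features.) Every other pair in the inventory differs on at least one listed feature.

β, ɥ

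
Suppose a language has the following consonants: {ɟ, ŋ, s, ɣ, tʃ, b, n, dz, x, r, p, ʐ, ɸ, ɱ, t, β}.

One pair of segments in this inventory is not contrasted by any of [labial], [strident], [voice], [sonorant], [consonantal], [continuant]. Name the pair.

ŋ, n

Both /ŋ/ and /n/ are [-labial], [-strident], [+voice], [+sonorant], [+consonantal], [-continuant]. Since the list omits [coronal] and [dorsal] — which do distinguish the velar nasal from the alveolar nasal — this pair collapses; all other pairs remain distinct.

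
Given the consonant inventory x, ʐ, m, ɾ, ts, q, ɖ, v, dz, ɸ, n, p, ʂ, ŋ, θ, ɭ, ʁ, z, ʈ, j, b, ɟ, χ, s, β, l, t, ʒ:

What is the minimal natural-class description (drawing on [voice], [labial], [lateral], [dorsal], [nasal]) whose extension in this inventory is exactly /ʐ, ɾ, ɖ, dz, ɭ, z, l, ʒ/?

[+voice, −nasal, −labial, −dorsal]

Every target segment is [+voice], [−nasal], [−labial], [−dorsal]; each remaining inventory member fails at least one of these. Each conjunct is needed — [−nasal, −labial, −dorsal] alone would also admit /ts, ʂ, θ, ʈ, …/; [+voice, −labial, −dorsal] alone would also admit /n/; [+voice, −nasal, −dorsal] alone would also admit /v, b, β/; [+voice, −nasal, −labial] alone would also admit /ʁ, j, ɟ/ — and no other combination of three listed features has exactly this extension, so four is the minimum.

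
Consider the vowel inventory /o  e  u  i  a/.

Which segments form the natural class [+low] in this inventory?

The feature [low] marks segments produced with the tongue body lowered. In this inventory /a/ has that property, so it is [+low]; /o, e, u, i/ are [−low].

a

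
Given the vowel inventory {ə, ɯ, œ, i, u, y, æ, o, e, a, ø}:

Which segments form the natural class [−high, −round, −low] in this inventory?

ə, e

The [−high] segments are /ə, œ, æ, o, e, a, ø/.
Within that set, [−round] gives /ə, æ, e, a/.
Among these, [−low] leaves /ə, e/.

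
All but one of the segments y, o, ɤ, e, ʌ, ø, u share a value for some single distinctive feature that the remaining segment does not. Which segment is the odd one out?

/o, u, y, ɤ, ø, e/ are all [+tense], but /ʌ/ (mid back unrounded lax vowel) is [−tense]. No other single segment can be removed to leave a set sharing one feature value that the removed segment lacks, so /ʌ/ is the odd one out.

ʌ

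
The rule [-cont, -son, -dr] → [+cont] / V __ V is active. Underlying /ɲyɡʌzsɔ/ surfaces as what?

Only /ɡ/ occurs between two vowels (/y/ __ /ʌ/) and matches the structural description. It is a voiced velar stop, so [-cont, -son, -dr] holds; changing it to [+continuant] with all other features held fixed yields /ɣ/ (voiced velar fricative). No other segment meets both the structural description and the environment, so the output is [ɲyɣʌzsɔ].

[ɲyɣʌzsɔ]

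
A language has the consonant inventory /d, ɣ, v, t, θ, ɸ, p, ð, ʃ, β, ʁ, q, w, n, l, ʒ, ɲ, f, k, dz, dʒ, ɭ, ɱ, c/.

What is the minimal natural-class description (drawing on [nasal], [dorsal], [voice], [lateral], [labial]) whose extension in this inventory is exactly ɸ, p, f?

/ɸ, p, f/ are all [-voice], [+labial], and no other segment in the inventory matches both values. Dropping any one of them over-generates: [+labial] alone would also admit /v, β, w, ɱ/; [-voice] alone would also admit /t, θ, ʃ, q, …/. No other single listed feature picks out exactly this set either, so fewer than two features will not do.

[-voice, +labial]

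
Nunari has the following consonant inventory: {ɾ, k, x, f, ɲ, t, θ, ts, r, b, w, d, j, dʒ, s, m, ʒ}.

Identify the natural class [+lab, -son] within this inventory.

f, b

Checking each segment against [+labial], [-sonorant]: /f/ (voiceless labiodental fricative), /b/ (voiced bilabial stop) satisfy every feature; every other segment in the inventory fails at least one.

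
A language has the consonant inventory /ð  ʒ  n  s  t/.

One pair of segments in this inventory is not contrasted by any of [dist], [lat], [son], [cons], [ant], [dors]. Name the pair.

t, s

/t/ (voiceless alveolar stop) and /s/ (voiceless alveolar fricative) are both [-distributed], [-lateral], [-sonorant], [+consonantal], [+anterior], [-dorsal], so none of the listed features separates them. (They do differ in [continuant] and [strident], which are not among the given features.) Every other pair in the inventory differs on at least one listed feature.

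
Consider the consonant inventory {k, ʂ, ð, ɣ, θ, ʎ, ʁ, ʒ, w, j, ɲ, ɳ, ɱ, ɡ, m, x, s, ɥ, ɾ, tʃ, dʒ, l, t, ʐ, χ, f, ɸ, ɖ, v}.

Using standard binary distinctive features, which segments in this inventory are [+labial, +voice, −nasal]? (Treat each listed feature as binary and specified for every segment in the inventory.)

w, ɥ, v

Checking each segment against [+labial], [+voice], [−nasal]: /w/ (labial-velar glide), /ɥ/ (labial-palatal glide), /v/ (voiced labiodental fricative) satisfy every feature; every other segment in the inventory fails at least one.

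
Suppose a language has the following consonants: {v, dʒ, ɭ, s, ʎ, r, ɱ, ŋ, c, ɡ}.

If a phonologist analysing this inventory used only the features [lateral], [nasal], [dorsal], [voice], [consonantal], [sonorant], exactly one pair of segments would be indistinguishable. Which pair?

v, dʒ

On the given features, /v/ and /dʒ/ have an identical profile: [-lateral], [-nasal], [-dorsal], [+voice], [+consonantal], [-sonorant]. No other two segments in the inventory coincide on all 6 features. (They do differ in [continuant], [labial] and [coronal], which are not among the given features.)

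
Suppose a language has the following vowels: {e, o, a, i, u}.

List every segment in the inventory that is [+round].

o, u

The feature [round] marks segments produced with lip rounding. In this inventory /o, u/ have that property, so they are [+round]; /e, a, i/ are [−round].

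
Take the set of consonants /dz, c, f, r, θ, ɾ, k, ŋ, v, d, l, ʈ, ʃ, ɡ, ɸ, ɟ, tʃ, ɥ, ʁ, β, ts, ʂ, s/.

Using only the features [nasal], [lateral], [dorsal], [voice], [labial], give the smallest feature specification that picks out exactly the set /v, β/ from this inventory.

The class [+voice], [+labial], [−dorsal] has exactly /v, β/ as its extension in this inventory. No smaller conjunction from the listed features achieves this: [+labial, −dorsal] alone would also admit /f, ɸ/; [+voice, −dorsal] alone would also admit /dz, r, ɾ, d, …/; [+voice, +labial] alone would also admit /ɥ/; and checking the remaining two-feature bundles turns up none with this extension.

[+voice, +labial, −dorsal]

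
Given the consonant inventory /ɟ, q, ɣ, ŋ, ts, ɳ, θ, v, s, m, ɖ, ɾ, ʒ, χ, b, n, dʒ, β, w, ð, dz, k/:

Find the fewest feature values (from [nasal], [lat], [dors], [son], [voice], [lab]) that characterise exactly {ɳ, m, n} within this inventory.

Every target segment is [+nasal], [-dorsal]; each remaining inventory member fails at least one of these. Each conjunct is needed — [-dorsal] alone would also admit /ts, θ, v, s, …/; [+nasal] alone would also admit /ŋ/ — and no other single listed feature has exactly this extension, so two is the minimum.

[+nasal, -dors]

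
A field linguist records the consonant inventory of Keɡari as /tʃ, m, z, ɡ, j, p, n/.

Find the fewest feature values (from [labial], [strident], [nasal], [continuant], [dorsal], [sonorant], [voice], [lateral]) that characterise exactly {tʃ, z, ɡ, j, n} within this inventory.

[-labial]

/tʃ, z, ɡ, j, n/ are exactly the [-labial] segments in the inventory, so a single feature suffices.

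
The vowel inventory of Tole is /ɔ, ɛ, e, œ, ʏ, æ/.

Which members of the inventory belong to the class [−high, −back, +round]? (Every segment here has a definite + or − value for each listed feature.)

Checking each segment against [−high], [−back], [+round]: /œ/ (mid front rounded lax vowel) satisfies every feature; every other segment in the inventory fails at least one.

œ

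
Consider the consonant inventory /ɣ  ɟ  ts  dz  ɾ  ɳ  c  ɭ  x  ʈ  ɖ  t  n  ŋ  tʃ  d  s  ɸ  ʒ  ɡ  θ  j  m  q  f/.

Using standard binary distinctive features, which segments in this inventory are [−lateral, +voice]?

ɣ, ɟ, dz, ɾ, ɳ, ɖ, n, ŋ, d, ʒ, ɡ, j, m

Eliminate segments failing any feature: /ts, c, x, ʈ, t, tʃ, s, ɸ, θ, q, f/ are [−voice]; /ɭ/ is [+lateral]. The remaining /ɣ, ɟ, dz, ɾ, ɳ, ɖ, n, ŋ, d, ʒ, ɡ, j, m/ satisfy [−lateral], [+voice].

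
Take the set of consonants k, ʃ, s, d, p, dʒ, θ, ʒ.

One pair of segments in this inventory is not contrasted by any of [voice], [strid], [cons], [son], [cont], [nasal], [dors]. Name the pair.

On the given features, /s/ and /ʃ/ have an identical profile: [-voice], [+strident], [+consonantal], [-sonorant], [+continuant], [-nasal], [-dorsal]. No other two segments in the inventory coincide on all 7 features. (They do differ in [anterior] and [distributed], which are not among the given features.)

s, ʃ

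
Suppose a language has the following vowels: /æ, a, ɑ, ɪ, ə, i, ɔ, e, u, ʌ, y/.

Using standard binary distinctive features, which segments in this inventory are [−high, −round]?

Checking each segment against [−high], [−round]: /æ/ (low front unrounded vowel), /a/ (low unrounded vowel), /ɑ/ (low back unrounded vowel), /ə/ (mid central vowel (schwa)), /e/ (mid front unrounded tense vowel), /ʌ/ (mid back unrounded lax vowel) satisfy every feature; every other segment in the inventory fails at least one.

æ, a, ɑ, ə, e, ʌ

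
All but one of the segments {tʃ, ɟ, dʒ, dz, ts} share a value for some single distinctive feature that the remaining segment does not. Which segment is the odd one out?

ɟ

The remaining segments after removing /ɟ/ share [+delayed release]; /ɟ/ (voiced palatal stop) is [−delayed release]. For every other candidate removal, the leftover set fails to share any single feature value that the removed segment lacks.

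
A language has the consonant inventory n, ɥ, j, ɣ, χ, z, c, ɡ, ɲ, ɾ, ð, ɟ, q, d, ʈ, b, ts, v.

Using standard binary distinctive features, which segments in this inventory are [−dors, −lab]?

n, z, ɾ, ð, d, ʈ, ts

Checking each segment against [−dorsal], [−labial]: /n/ (alveolar nasal), /z/ (voiced alveolar fricative), /ɾ/ (alveolar tap), /ð/ (voiced dental fricative), /d/ (voiced alveolar stop), /ʈ/ (voiceless retroflex stop), among others, satisfy every feature; every other segment in the inventory fails at least one.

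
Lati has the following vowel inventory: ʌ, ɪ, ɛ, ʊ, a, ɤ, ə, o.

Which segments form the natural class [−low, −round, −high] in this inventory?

Checking each segment against [−low], [−round], [−high]: /ʌ/ (mid back unrounded lax vowel), /ɛ/ (mid front unrounded lax vowel), /ɤ/ (mid back unrounded tense vowel), /ə/ (mid central vowel (schwa)) satisfy every feature; every other segment in the inventory fails at least one.

ʌ, ɛ, ɤ, ə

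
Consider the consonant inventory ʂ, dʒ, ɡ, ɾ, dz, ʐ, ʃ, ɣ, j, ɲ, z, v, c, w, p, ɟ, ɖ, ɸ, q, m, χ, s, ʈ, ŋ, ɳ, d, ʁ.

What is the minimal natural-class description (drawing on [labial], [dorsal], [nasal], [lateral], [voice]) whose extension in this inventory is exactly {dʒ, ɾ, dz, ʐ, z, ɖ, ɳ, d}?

[+voice, −labial, −dorsal]

Every target segment is [+voice], [−labial], [−dorsal]; each remaining inventory member fails at least one of these. Each conjunct is needed — [−labial, −dorsal] alone would also admit /ʂ, ʃ, s, ʈ/; [+voice, −dorsal] alone would also admit /v, m/; [+voice, −labial] alone would also admit /ɡ, ɣ, j, ɲ, …/ — and no other combination of two listed features has exactly this extension, so three is the minimum.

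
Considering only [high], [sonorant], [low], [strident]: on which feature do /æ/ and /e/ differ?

/æ/ is the low front unrounded vowel and /e/ is the mid front unrounded tense vowel. Both are [−high], [+sonorant], [−strident]. /æ/ is [+low] while /e/ is [−low], so the distinguishing feature is [low].

[low]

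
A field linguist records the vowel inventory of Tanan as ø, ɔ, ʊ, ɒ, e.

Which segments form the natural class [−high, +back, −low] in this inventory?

Eliminate segments failing any feature: /ø, e/ are [−back]; /ʊ/ is [+high]; /ɒ/ is [+low]. The remaining /ɔ/ satisfy [−high], [+back], [−low].

ɔ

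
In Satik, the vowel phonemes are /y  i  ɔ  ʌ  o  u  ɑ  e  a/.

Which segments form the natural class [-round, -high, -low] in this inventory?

Among the inventory, the [-round] segments are /i, ʌ, ɑ, e, a/.
Intersecting with [-high] gives /ʌ, ɑ, e, a/.
Within that set, [-low] leaves /ʌ, e/.

ʌ, e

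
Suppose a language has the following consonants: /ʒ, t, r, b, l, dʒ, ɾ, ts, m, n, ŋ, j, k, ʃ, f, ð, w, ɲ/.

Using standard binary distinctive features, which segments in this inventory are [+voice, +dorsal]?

ŋ, j, w, ɲ

Eliminate segments failing any feature: /ʒ, r, b, l, dʒ, ɾ, m, n, ð/ are [−dorsal]; /t, ts, k, ʃ, f/ are [−voice]. The remaining /ŋ, j, w, ɲ/ satisfy [+voice], [+dorsal].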